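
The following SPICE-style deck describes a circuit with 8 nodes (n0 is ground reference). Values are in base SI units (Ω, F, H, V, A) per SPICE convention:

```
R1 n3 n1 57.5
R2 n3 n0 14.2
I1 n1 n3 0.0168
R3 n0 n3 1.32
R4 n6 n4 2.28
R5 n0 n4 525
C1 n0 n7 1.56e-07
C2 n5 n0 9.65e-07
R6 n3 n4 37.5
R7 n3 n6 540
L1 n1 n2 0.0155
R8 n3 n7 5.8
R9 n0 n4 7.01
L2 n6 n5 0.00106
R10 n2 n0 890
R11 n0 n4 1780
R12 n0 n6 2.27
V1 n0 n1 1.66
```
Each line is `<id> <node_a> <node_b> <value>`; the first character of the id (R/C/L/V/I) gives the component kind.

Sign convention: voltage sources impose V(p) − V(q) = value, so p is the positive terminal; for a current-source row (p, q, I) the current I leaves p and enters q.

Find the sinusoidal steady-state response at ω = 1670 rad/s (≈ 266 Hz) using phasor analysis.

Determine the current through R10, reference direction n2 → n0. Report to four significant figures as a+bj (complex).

-0.001864+5.420e-05j A

MNA unknowns: 7 node voltages V₁..V_7 plus 1 source current (V1)
R1: Y=0.01739+0.000j on G[3,1]
R2: Y=0.07042+0.000j on G[3,0]
I1: z[1]−=0.0168, z[3]+=0.0168
R3: Y=0.7576+0.000j on G[0,3]
R4: Y=0.4386+0.000j on G[6,4]
R5: Y=0.001905+0.000j on G[0,4]
C1: Y=0.000+0.0002605j on G[0,7]
C2: Y=0.000+0.001612j on G[5,0]
R6: Y=0.02667+0.000j on G[3,4]
R7: Y=0.001852+0.000j on G[3,6]
L1: Y=0.000-0.03863j on G[1,2]
R8: Y=0.1724+0.000j on G[3,7]
R9: Y=0.1427+0.000j on G[0,4]
L2: Y=0.000-0.5649j on G[6,5]
R10: Y=0.001124+0.000j on G[2,0]
R11: Y=0.0005618+0.000j on G[0,4]
R12: Y=0.4405+0.000j on G[0,6]
V1: row V0−V1=1.66, i_V1 at 0,1
solve → V1=-1.660+0.000j, V2=-1.659+0.04824j, V3=-0.01384+4.171e-06j, V4=-0.0009741+1.349e-06j, V5=-0.0005155+1.628e-06j, V6=-0.0005141+1.623e-06j, V7=-0.01384+2.509e-05j
aux → i_V1=-0.01369+5.413e-05j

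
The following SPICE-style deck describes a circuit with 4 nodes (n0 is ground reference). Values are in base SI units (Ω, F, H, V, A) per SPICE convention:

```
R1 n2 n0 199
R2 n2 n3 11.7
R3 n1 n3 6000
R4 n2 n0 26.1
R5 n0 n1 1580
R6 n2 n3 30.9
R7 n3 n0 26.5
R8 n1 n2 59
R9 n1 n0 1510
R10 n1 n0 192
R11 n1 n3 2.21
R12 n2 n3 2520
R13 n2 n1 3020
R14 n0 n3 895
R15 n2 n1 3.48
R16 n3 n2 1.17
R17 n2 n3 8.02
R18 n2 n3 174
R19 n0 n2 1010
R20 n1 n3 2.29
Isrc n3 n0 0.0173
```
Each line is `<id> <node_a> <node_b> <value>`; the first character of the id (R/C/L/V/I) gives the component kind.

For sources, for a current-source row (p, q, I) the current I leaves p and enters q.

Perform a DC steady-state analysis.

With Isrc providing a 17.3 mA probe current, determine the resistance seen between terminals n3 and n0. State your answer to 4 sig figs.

Apply KCL at each of the 3 non-ground nodes and solve the resulting linear system.
Node n1: branches {R3, R5, R8, R9, R10, R11, R13, R15, R20} → V_1 = -0.1936
Node n2: branches {R1, R2, R4, R6, R8, R12, R13, R15, R16, R17, R18, R19} → V_2 = -0.1898
Node n3: branches {R2, R3, R6, R7, R11, R12, R14, R16, R17, R18, R20, Isrc} → V_3 = -0.1963

R_eq = 11.35 Ω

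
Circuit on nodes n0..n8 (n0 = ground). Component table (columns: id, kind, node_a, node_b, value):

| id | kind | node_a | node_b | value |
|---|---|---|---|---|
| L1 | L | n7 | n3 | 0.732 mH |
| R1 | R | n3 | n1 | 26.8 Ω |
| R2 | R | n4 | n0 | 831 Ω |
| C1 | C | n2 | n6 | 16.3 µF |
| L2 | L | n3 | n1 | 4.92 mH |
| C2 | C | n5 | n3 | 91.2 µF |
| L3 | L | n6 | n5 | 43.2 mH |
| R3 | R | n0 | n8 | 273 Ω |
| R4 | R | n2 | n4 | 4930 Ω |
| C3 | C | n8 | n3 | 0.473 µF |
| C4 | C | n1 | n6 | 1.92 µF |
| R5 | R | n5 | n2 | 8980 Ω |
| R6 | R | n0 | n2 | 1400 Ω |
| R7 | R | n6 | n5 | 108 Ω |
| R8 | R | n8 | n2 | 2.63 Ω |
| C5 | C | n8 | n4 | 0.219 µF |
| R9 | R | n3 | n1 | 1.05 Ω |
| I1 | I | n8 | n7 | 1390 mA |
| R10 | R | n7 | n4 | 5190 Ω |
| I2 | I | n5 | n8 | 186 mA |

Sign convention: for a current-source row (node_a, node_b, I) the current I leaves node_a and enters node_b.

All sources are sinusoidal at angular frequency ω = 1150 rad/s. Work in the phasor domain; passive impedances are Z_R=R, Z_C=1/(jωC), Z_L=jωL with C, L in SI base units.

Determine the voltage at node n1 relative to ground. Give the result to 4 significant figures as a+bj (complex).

27.31-25.51j V

MNA unknowns: 8 node voltages V₁..V_8
L1: Y=0.000-1.188j on G[7,3]
R1: Y=0.03731+0.000j on G[3,1]
R2: Y=0.001203+0.000j on G[4,0]
C1: Y=0.000+0.01875j on G[2,6]
L2: Y=0.000-0.1767j on G[3,1]
C2: Y=0.000+0.1049j on G[5,3]
L3: Y=0.000-0.02013j on G[6,5]
R3: Y=0.003663+0.000j on G[0,8]
R4: Y=0.0002028+0.000j on G[2,4]
C3: Y=0.000+0.0005439j on G[8,3]
C4: Y=0.000+0.002208j on G[1,6]
R5: Y=0.0001114+0.000j on G[5,2]
R6: Y=0.0007143+0.000j on G[0,2]
R7: Y=0.009259+0.000j on G[6,5]
R8: Y=0.3802+0.000j on G[8,2]
C5: Y=0.000+0.0002518j on G[8,4]
R9: Y=0.9524+0.000j on G[3,1]
I1: z[8]−=1.39, z[7]+=1.39
R10: Y=0.0001927+0.000j on G[7,4]
I2: z[5]−=0.186, z[8]+=0.186
solve → V1=27.31-25.51j, V2=1.831+0.9219j, V3=27.22-25.47j, V4=2.817-3.458j, V5=27.88-11.63j, V6=1.292-62.14j, V7=27.22-24.30j, V8=-1.283+0.9561j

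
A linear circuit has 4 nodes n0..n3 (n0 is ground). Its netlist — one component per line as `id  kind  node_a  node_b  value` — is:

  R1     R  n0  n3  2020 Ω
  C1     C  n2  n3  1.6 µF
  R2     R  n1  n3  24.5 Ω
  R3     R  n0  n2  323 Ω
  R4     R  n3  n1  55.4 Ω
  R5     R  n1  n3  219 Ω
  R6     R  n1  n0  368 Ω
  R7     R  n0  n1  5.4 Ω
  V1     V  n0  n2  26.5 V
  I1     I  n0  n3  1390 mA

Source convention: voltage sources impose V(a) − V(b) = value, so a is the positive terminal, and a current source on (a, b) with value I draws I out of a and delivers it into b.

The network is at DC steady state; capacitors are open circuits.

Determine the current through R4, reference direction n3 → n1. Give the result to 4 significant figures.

0.3915 A

Element admittances at DC:
  Y(R1) = 0.0004950 S between n0,n3
  Y(C1) = 0.000 S between n2,n3
  Y(R2) = 0.04082 S between n1,n3
  Y(R3) = 0.003096 S between n0,n2
  Y(R4) = 0.01805 S between n3,n1
  Y(R5) = 0.004566 S between n1,n3
  Y(R6) = 0.002717 S between n1,n0
  Y(R7) = 0.1852 S between n0,n1
  V1: constraint V(n0)−V(n2) = 26.5
  I1: injects 1.39 A into n3 (from n0)
Assemble and solve the 4×4 MNA system:
  V(n1)=7.321  V(n2)=-26.50  V(n3)=29.01
  i(V1)=-0.08204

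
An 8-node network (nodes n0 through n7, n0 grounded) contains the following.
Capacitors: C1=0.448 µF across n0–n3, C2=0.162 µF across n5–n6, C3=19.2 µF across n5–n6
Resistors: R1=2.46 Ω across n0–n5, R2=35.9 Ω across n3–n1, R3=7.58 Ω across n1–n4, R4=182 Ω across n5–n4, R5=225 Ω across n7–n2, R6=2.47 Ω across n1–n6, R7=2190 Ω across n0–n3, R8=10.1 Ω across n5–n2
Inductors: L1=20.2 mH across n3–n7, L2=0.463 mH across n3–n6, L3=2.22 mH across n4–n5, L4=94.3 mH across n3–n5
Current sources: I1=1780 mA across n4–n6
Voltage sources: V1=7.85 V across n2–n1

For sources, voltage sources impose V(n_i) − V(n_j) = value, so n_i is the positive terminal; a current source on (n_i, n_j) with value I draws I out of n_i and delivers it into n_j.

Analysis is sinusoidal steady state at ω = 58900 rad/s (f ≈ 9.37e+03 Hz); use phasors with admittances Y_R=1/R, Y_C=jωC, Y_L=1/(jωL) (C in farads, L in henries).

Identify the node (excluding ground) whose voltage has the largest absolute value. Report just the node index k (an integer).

4

Element admittances at ω=58900 rad/s:
  Y(C1) = 0.000+0.02639j S between n0,n3
  Y(C2) = 0.000+0.009542j S between n5,n6
  Y(R1) = 0.4065+0.000j S between n0,n5
  Y(R2) = 0.02786+0.000j S between n3,n1
  Y(L1) = 0.000-0.0008405j S between n3,n7
  Y(C3) = 0.000+1.131j S between n5,n6
  Y(R3) = 0.1319+0.000j S between n1,n4
  Y(L2) = 0.000-0.03667j S between n3,n6
  Y(R4) = 0.005495+0.000j S between n5,n4
  Y(R5) = 0.004444+0.000j S between n7,n2
  Y(L3) = 0.000-0.007648j S between n4,n5
  Y(L4) = 0.000-0.0001800j S between n3,n5
  Y(R6) = 0.4049+0.000j S between n1,n6
  I1: injects 1.78 A into n6 (from n4)
  Y(R7) = 0.0004566+0.000j S between n0,n3
  Y(R8) = 0.09901+0.000j S between n5,n2
  V1: constraint V(n2)−V(n1) = 7.85
Assemble and solve the 8×8 MNA system:
  V(n1)=-4.897+0.07983j  V(n2)=2.953+0.07983j  V(n3)=-3.675-1.337j  V(n4)=-17.59-0.8883j  V(n5)=-0.08267+0.2400j  V(n6)=-0.09576+0.4409j  V(n7)=2.465+1.241j
  i(V1)=-0.3027+0.02102j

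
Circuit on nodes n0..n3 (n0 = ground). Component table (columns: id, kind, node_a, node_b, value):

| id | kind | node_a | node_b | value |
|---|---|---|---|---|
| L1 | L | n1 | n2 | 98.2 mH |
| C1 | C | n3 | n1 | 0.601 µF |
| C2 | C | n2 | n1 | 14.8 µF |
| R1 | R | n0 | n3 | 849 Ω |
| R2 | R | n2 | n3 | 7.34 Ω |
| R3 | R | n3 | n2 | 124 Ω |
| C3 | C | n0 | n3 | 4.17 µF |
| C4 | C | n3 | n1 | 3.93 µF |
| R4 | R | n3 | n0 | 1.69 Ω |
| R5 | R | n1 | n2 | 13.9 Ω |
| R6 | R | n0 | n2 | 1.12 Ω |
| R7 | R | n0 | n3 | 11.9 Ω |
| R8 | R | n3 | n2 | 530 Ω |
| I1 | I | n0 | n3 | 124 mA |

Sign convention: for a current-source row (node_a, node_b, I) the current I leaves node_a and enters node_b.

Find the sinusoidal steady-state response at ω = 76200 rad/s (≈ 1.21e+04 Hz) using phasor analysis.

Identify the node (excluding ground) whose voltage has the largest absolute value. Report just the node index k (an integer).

3

Element admittances at ω=76200 rad/s:
  Y(L1) = 0.000-0.0001336j S between n1,n2
  Y(C1) = 0.000+0.04580j S between n3,n1
  Y(C2) = 0.000+1.128j S between n2,n1
  Y(R1) = 0.001178+0.000j S between n0,n3
  Y(R2) = 0.1362+0.000j S between n2,n3
  Y(R3) = 0.008065+0.000j S between n3,n2
  Y(C3) = 0.000+0.3178j S between n0,n3
  Y(C4) = 0.000+0.2995j S between n3,n1
  Y(R4) = 0.5917+0.000j S between n3,n0
  Y(R5) = 0.07194+0.000j S between n1,n2
  Y(R6) = 0.8929+0.000j S between n0,n2
  Y(R7) = 0.08403+0.000j S between n0,n3
  Y(R8) = 0.001887+0.000j S between n3,n2
  I1: injects 0.124 A into n3 (from n0)
Assemble and solve the 3×3 MNA system:
  V(n1)=0.05233-0.006623j  V(n2)=0.03416+0.009652j  V(n3)=0.1083-0.06356j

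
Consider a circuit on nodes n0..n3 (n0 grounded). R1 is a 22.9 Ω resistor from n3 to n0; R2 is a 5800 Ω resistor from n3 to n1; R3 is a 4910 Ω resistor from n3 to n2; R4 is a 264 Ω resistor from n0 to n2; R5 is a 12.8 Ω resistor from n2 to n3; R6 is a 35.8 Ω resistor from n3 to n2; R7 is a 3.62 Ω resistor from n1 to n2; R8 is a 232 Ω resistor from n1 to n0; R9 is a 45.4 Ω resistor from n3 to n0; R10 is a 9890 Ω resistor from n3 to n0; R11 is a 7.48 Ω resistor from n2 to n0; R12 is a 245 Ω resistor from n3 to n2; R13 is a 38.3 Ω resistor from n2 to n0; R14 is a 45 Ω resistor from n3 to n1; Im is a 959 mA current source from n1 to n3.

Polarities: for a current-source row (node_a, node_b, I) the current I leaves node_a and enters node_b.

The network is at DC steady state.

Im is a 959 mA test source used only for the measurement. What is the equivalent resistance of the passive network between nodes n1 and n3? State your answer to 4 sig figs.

R_eq = 8.074 Ω

Apply KCL at each of the 3 non-ground nodes and solve the resulting linear system.
Node n1: branches {R2, R7, R8, R14, Im} → V_1 = -4.126
Node n2: branches {R3, R4, R5, R6, R7, R11, R12, R13} → V_2 = -1.346
Node n3: branches {R1, R2, R3, R5, R6, R9, R10, R12, R14, Im} → V_3 = 3.617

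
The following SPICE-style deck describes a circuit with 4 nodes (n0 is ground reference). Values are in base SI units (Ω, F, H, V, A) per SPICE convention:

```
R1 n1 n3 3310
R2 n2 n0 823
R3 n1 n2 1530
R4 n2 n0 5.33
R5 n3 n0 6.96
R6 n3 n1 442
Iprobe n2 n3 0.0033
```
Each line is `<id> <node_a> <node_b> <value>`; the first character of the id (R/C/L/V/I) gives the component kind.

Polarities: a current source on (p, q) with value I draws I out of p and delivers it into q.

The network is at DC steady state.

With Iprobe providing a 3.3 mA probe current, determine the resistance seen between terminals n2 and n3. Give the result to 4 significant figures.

Element admittances at DC:
  Y(R1) = 0.0003021 S between n1,n3
  Y(R2) = 0.001215 S between n2,n0
  Y(R3) = 0.0006536 S between n1,n2
  Y(R4) = 0.1876 S between n2,n0
  Y(R5) = 0.1437 S between n3,n0
  Y(R6) = 0.002262 S between n3,n1
  Iprobe: injects 0.0033 A into n3 (from n2)
Assemble and solve the 3×3 MNA system:
  V(n1)=0.01466  V(n2)=-0.01736  V(n3)=0.02282

R_eq = 12.18 Ω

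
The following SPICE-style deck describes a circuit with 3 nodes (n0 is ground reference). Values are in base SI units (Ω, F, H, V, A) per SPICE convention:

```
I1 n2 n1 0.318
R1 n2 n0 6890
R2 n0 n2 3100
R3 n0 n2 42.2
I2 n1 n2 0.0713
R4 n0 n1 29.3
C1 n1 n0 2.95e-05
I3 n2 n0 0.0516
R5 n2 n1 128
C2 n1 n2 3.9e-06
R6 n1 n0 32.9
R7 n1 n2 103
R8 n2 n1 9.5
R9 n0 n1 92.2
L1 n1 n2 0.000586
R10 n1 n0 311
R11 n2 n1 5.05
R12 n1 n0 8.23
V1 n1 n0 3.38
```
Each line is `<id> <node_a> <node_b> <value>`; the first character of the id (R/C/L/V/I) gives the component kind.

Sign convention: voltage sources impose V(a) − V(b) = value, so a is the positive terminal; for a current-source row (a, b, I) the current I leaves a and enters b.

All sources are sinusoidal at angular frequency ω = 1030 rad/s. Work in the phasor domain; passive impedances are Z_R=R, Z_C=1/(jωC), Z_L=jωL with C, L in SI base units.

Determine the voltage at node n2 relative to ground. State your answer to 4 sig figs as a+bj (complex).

Apply KCL at each of the 2 non-ground nodes and solve the resulting linear system.
Node n1: branches {I1, I2, R4, C1, R5, C2, R6, R7, R8, R9, L1, R10, R11, R12, V1} → V_1 = 3.380+0.000j
Node n2: branches {I1, R1, R2, R3, I2, I3, R5, C2, R7, R8, L1, R11} → V_2 = 3.334-0.2203j
Source currents: i(V1)=-0.8085-0.09738j

3.334-0.2203j V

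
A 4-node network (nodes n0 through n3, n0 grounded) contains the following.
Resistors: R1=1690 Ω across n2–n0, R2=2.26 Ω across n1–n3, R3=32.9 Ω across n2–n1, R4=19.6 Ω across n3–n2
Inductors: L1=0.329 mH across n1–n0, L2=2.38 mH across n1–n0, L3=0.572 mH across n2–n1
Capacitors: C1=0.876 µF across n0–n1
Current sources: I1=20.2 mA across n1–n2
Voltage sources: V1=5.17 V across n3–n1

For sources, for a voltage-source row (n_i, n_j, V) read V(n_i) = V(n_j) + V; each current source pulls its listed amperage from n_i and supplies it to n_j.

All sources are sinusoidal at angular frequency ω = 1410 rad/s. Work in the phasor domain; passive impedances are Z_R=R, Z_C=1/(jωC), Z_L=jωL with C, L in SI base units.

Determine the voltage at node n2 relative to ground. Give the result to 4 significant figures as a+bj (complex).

0.01514+0.2280j V

Element admittances at ω=1410 rad/s:
  Y(R1) = 0.0005917+0.000j S between n2,n0
  Y(R2) = 0.4425+0.000j S between n1,n3
  Y(R3) = 0.03040+0.000j S between n2,n1
  Y(L1) = 0.000-2.156j S between n1,n0
  Y(R4) = 0.05102+0.000j S between n3,n2
  Y(C1) = 0.000+0.001235j S between n0,n1
  Y(L2) = 0.000-0.2980j S between n1,n0
  I1: injects 0.0202 A into n2 (from n1)
  Y(L3) = 0.000-1.240j S between n2,n1
  V1: constraint V(n3)−V(n1) = 5.17
Assemble and solve the 4×4 MNA system:
  V(n1)=5.502e-05-3.652e-06j  V(n2)=0.01514+0.2280j  V(n3)=5.170-3.652e-06j
  i(V1)=-2.551+0.01163j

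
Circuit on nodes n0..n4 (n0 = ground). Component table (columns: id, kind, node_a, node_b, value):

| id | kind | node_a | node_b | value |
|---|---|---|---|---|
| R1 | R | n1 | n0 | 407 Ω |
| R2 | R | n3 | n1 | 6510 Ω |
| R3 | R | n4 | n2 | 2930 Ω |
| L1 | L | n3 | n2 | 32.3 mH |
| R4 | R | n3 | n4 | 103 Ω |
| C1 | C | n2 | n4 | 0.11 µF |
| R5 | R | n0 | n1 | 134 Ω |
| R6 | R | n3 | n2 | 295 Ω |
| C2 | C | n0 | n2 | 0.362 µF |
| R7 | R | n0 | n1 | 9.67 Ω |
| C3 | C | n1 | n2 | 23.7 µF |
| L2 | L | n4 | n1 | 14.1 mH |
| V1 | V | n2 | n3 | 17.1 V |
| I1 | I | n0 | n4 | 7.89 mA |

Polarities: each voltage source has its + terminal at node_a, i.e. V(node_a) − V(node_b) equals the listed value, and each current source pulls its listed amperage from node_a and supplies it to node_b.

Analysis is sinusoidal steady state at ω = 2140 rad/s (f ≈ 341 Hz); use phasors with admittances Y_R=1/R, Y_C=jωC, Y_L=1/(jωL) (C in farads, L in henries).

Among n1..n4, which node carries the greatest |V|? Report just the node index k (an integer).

Element admittances at ω=2140 rad/s:
  Y(R1) = 0.002457+0.000j S between n1,n0
  Y(R2) = 0.0001536+0.000j S between n3,n1
  Y(R3) = 0.0003413+0.000j S between n4,n2
  Y(L1) = 0.000-0.01447j S between n3,n2
  Y(R4) = 0.009709+0.000j S between n3,n4
  Y(C1) = 0.000+0.0002354j S between n2,n4
  Y(R5) = 0.007463+0.000j S between n0,n1
  Y(R6) = 0.003390+0.000j S between n3,n2
  Y(C2) = 0.000+0.0007747j S between n0,n2
  Y(R7) = 0.1034+0.000j S between n0,n1
  Y(C3) = 0.000+0.05072j S between n1,n2
  Y(L2) = 0.000-0.03314j S between n4,n1
  V1: constraint V(n2)−V(n3) = 17.1
  I1: injects 0.00789 A into n4 (from n0)
Assemble and solve the 5×5 MNA system:
  V(n1)=0.04742+0.001595j  V(n2)=-0.2334-3.248j  V(n3)=-17.33-3.248j  V(n4)=-0.4028-4.729j
  i(V1)=-0.2250+0.2613j

3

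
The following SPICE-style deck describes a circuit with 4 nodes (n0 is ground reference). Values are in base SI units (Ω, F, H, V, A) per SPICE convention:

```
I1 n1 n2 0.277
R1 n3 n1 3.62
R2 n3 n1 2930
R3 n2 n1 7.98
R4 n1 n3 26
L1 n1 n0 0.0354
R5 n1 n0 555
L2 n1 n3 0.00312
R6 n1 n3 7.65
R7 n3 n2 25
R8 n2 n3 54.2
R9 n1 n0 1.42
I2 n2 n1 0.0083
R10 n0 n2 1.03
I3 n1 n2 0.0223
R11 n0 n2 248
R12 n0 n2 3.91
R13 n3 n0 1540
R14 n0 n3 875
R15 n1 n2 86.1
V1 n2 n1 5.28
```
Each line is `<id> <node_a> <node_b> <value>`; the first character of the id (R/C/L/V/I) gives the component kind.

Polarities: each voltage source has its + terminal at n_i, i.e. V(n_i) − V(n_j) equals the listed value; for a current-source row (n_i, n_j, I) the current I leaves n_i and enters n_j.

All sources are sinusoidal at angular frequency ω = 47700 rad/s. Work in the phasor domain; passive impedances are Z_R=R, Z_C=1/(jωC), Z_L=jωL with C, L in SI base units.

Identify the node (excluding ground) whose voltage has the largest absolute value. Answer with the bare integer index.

Element admittances at ω=47700 rad/s:
  I1: injects 0.277 A into n2 (from n1)
  Y(R1) = 0.2762+0.000j S between n3,n1
  Y(R2) = 0.0003413+0.000j S between n3,n1
  Y(R3) = 0.1253+0.000j S between n2,n1
  Y(R4) = 0.03846+0.000j S between n1,n3
  Y(L1) = 0.000-0.0005922j S between n1,n0
  Y(R5) = 0.001802+0.000j S between n1,n0
  Y(L2) = 0.000-0.006719j S between n1,n3
  Y(R6) = 0.1307+0.000j S between n1,n3
  Y(R7) = 0.04000+0.000j S between n3,n2
  Y(R8) = 0.01845+0.000j S between n2,n3
  Y(R9) = 0.7042+0.000j S between n1,n0
  I2: injects 0.0083 A into n1 (from n2)
  Y(R10) = 0.9709+0.000j S between n0,n2
  I3: injects 0.0223 A into n2 (from n1)
  Y(R11) = 0.004032+0.000j S between n0,n2
  Y(R12) = 0.2558+0.000j S between n0,n2
  Y(R13) = 0.0006494+0.000j S between n3,n0
  Y(R14) = 0.001143+0.000j S between n0,n3
  Y(R15) = 0.01161+0.000j S between n1,n2
  V1: constraint V(n2)−V(n1) = 5.28
Assemble and solve the 4×4 MNA system:
  V(n1)=-3.353-0.001032j  V(n2)=1.927-0.001032j  V(n3)=-2.731+0.007227j
  i(V1)=-3.076+0.001753j

1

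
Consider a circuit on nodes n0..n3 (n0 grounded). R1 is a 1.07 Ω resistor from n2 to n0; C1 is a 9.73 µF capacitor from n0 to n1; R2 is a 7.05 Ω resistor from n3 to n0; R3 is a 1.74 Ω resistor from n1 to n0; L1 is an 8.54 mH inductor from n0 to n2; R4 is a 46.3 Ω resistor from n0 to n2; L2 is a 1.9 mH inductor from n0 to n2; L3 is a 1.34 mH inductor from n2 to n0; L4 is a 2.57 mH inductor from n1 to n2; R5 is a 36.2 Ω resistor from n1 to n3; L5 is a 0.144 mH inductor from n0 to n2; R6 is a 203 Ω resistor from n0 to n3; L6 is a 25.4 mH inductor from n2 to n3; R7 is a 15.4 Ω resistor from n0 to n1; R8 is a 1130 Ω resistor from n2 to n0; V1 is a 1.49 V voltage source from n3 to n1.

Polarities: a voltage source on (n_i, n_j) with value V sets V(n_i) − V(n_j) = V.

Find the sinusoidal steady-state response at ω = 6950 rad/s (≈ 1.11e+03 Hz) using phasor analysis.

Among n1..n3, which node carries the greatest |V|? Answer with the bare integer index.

3

Element admittances at ω=6950 rad/s:
  Y(R1) = 0.9346+0.000j S between n2,n0
  Y(C1) = 0.000+0.06762j S between n0,n1
  Y(R2) = 0.1418+0.000j S between n3,n0
  Y(R3) = 0.5747+0.000j S between n1,n0
  Y(L1) = 0.000-0.01685j S between n0,n2
  Y(R4) = 0.02160+0.000j S between n0,n2
  Y(L2) = 0.000-0.07573j S between n0,n2
  Y(L3) = 0.000-0.1074j S between n2,n0
  Y(L4) = 0.000-0.05599j S between n1,n2
  Y(R5) = 0.02762+0.000j S between n1,n3
  Y(L5) = 0.000-0.9992j S between n0,n2
  Y(R6) = 0.004926+0.000j S between n0,n3
  Y(L6) = 0.000-0.005665j S between n2,n3
  Y(R7) = 0.06494+0.000j S between n0,n1
  Y(R8) = 0.0008850+0.000j S between n2,n0
  V1: constraint V(n3)−V(n1) = 1.49
Assemble and solve the 4×4 MNA system:
  V(n1)=-0.2777+0.01316j  V(n2)=-0.004057+0.003723j  V(n3)=1.212+0.01316j
  i(V1)=-0.2191+0.004959j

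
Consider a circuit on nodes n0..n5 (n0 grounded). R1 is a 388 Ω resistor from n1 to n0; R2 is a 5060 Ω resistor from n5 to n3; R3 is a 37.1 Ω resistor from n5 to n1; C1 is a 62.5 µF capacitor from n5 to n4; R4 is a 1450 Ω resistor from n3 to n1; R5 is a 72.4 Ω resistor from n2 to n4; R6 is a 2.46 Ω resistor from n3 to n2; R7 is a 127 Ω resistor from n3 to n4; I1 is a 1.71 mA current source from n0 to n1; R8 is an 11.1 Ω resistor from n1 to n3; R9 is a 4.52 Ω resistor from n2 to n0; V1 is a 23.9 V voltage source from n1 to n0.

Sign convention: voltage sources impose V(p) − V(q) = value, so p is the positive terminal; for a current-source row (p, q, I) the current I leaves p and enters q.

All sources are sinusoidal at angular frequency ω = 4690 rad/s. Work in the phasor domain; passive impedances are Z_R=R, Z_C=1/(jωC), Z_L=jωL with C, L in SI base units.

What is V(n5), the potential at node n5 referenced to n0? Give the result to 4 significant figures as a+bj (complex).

MNA unknowns: 5 node voltages V₁..V_5 plus 1 source current (V1)
R1: Y=0.002577+0.000j on G[1,0]
R2: Y=0.0001976+0.000j on G[5,3]
R3: Y=0.02695+0.000j on G[5,1]
C1: Y=0.000+0.2931j on G[5,4]
R4: Y=0.0006897+0.000j on G[3,1]
R5: Y=0.01381+0.000j on G[2,4]
R6: Y=0.4065+0.000j on G[3,2]
R7: Y=0.007874+0.000j on G[3,4]
I1: z[0]−=0.00171, z[1]+=0.00171
R8: Y=0.09009+0.000j on G[1,3]
R9: Y=0.2212+0.000j on G[2,0]
V1: row V1−V0=23.9, i_V1 at 1,0
solve → V1=23.90+0.000j, V2=6.625+0.02393j, V3=9.889+0.02500j, V4=16.68+0.3759j, V5=16.71-0.2806j
aux → i_V1=-1.526-0.005295j

16.71-0.2806j V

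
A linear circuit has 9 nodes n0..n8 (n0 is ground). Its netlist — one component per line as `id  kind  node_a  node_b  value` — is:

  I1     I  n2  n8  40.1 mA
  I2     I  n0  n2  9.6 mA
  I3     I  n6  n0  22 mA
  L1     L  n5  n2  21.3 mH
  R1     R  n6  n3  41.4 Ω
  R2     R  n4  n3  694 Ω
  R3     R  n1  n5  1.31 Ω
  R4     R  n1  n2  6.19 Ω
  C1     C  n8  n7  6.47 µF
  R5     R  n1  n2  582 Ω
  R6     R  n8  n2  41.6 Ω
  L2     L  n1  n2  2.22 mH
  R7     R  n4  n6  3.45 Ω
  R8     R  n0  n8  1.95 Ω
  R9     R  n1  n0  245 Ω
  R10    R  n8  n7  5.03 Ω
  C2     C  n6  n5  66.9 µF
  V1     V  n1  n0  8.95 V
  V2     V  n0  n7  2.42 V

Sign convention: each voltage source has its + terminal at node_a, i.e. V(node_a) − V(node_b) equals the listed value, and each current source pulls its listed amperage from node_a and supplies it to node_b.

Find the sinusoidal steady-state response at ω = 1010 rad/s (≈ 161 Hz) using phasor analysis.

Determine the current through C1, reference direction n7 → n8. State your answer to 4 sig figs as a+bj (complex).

-0.0002178-0.01377j A

MNA unknowns: 8 node voltages V₁..V_8 plus 2 source currents (V1, V2)
I1: z[2]−=0.0401, z[8]+=0.0401
I2: z[0]−=0.0096, z[2]+=0.0096
I3: z[6]−=0.022, z[0]+=0.022
L1: Y=0.000-0.04648j on G[5,2]
R1: Y=0.02415+0.000j on G[6,3]
R2: Y=0.001441+0.000j on G[4,3]
R3: Y=0.7634+0.000j on G[1,5]
R4: Y=0.1616+0.000j on G[1,2]
C1: Y=0.000+0.006535j on G[8,7]
R5: Y=0.001718+0.000j on G[1,2]
R6: Y=0.02404+0.000j on G[8,2]
L2: Y=0.000-0.4460j on G[1,2]
R7: Y=0.2899+0.000j on G[4,6]
R8: Y=0.5128+0.000j on G[0,8]
R9: Y=0.004082+0.000j on G[1,0]
R10: Y=0.1988+0.000j on G[8,7]
C2: Y=0.000+0.06757j on G[6,5]
V1: row V1−V0=8.95, i_V1 at 1,0
V2: row V0−V7=2.42, i_V2 at 0,7
solve → V1=8.950+0.000j, V2=8.776-0.4473j, V3=8.894+0.3327j, V4=8.894+0.3327j, V5=8.894+0.007145j, V6=8.894+0.3327j, V7=-2.420+0.000j, V8=-0.3130-0.03333j
aux → i_V1=-0.3075+0.009951j, i_V2=-0.4191-0.007142j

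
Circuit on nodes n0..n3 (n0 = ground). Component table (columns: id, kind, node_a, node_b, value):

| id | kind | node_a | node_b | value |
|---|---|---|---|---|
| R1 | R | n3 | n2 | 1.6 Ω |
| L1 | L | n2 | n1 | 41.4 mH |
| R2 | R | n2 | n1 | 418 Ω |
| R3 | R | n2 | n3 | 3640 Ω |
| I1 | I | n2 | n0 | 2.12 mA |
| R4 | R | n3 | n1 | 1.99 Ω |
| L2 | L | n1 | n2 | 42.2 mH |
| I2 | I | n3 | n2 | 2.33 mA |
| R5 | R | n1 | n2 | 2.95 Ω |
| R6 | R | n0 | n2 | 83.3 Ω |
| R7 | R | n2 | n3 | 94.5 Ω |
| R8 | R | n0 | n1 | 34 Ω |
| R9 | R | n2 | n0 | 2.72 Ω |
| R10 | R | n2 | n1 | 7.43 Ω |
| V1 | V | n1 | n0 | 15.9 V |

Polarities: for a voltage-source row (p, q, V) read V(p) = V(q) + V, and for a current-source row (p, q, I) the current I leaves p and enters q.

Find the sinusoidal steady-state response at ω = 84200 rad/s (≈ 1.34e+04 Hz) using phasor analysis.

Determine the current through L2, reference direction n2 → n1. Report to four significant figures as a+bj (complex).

MNA unknowns: 3 node voltages V₁..V_3 plus 1 source current (V1)
R1: Y=0.6250+0.000j on G[3,2]
L1: Y=0.000-0.0002869j on G[2,1]
R2: Y=0.002392+0.000j on G[2,1]
R3: Y=0.0002747+0.000j on G[2,3]
I1: z[2]−=0.00212, z[0]+=0.00212
R4: Y=0.5025+0.000j on G[3,1]
L2: Y=0.000-0.0002814j on G[1,2]
I2: z[3]−=0.00233, z[2]+=0.00233
R5: Y=0.3390+0.000j on G[1,2]
R6: Y=0.01200+0.000j on G[0,2]
R7: Y=0.01058+0.000j on G[2,3]
R8: Y=0.02941+0.000j on G[0,1]
R9: Y=0.3676+0.000j on G[2,0]
R10: Y=0.1346+0.000j on G[2,1]
V1: row V1−V0=15.9, i_V1 at 1,0
solve → V1=15.90+0.000j, V2=10.59-0.002657j, V3=12.93-0.001484j
aux → i_V1=-4.489+0.001009j

-7.479e-07+0.001495j A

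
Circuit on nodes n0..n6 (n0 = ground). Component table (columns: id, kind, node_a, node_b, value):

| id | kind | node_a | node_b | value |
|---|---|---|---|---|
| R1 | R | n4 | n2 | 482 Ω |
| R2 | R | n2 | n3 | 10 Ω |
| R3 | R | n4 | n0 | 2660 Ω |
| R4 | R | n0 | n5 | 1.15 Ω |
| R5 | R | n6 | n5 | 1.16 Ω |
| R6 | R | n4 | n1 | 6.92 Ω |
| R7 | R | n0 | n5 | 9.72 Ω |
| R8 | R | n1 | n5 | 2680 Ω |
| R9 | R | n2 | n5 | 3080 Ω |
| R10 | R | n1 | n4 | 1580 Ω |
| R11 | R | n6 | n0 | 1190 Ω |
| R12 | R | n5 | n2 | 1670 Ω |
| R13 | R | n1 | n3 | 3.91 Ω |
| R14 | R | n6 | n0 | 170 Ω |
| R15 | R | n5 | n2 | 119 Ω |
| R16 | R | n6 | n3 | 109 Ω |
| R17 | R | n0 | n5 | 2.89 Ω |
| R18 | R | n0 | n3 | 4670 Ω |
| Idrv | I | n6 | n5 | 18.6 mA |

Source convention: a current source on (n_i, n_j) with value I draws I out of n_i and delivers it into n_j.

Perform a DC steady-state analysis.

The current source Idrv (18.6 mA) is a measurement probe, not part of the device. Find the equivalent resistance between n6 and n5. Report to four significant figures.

Apply KCL at each of the 6 non-ground nodes and solve the resulting linear system.
Node n1: branches {R6, R8, R10, R13} → V_1 = -0.01031
Node n2: branches {R1, R2, R9, R12, R15} → V_2 = -0.009473
Node n3: branches {R2, R13, R16, R18} → V_3 = -0.01035
Node n4: branches {R1, R3, R6, R10} → V_4 = -0.01028
Node n5: branches {R4, R5, R7, R8, R9, R12, R15, R17, Idrv} → V_5 = 0.0001126
Node n6: branches {R5, R11, R14, R16, Idrv} → V_6 = -0.02118

R_eq = 1.145 Ω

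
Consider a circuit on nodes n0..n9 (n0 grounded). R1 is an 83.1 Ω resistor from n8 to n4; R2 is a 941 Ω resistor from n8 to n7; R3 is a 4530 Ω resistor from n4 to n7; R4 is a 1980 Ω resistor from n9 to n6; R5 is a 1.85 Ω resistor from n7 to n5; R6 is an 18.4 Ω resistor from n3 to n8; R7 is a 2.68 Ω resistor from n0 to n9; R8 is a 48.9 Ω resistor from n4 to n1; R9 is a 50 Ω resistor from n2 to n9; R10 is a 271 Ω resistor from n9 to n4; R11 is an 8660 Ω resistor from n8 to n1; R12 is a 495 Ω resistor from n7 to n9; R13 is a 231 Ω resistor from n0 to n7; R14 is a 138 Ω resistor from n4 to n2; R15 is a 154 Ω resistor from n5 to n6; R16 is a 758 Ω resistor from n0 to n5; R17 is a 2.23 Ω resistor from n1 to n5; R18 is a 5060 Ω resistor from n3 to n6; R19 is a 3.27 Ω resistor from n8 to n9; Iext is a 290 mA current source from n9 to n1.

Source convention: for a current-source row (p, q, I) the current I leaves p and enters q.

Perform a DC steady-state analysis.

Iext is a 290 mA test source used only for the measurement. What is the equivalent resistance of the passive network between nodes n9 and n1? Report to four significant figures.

Element admittances at DC:
  Y(R1) = 0.01203 S between n8,n4
  Y(R2) = 0.001063 S between n8,n7
  Y(R3) = 0.0002208 S between n4,n7
  Y(R4) = 0.0005051 S between n9,n6
  Y(R5) = 0.5405 S between n7,n5
  Y(R6) = 0.05435 S between n3,n8
  Y(R7) = 0.3731 S between n0,n9
  Y(R8) = 0.02045 S between n4,n1
  Y(R9) = 0.02000 S between n2,n9
  Y(R10) = 0.003690 S between n9,n4
  Y(R11) = 0.0001155 S between n8,n1
  Y(R12) = 0.002020 S between n7,n9
  Y(R13) = 0.004329 S between n0,n7
  Y(R14) = 0.007246 S between n4,n2
  Y(R15) = 0.006494 S between n5,n6
  Y(R16) = 0.001319 S between n0,n5
  Y(R17) = 0.4484 S between n1,n5
  Y(R18) = 0.0001976 S between n3,n6
  Y(R19) = 0.3058 S between n8,n9
  Iext: injects 0.29 A into n1 (from n9)
Assemble and solve the 9×9 MNA system:
  V(n1)=14.76  V(n2)=1.783  V(n3)=0.1754  V(n4)=7.301  V(n5)=14.46  V(n6)=13.03  V(n7)=14.26  V(n8)=0.1287  V(n9)=-0.2165

R_eq = 51.64 Ω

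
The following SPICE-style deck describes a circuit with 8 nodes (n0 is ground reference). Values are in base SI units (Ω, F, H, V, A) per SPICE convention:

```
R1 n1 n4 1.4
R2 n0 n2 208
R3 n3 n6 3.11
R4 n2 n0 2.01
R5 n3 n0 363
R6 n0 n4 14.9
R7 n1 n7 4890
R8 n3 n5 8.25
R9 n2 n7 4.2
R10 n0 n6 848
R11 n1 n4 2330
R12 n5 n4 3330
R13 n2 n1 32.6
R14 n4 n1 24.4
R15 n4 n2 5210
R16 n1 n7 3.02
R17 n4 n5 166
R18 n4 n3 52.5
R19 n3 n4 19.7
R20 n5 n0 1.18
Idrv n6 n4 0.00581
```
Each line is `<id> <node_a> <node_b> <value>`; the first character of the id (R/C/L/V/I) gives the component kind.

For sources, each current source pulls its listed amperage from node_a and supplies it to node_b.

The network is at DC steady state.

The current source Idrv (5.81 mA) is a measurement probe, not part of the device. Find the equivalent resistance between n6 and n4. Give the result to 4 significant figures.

R_eq = 10.27 Ω

Apply KCL at each of the 7 non-ground nodes and solve the resulting linear system.
Node n1: branches {R1, R7, R11, R13, R14, R16} → V_1 = 0.01353
Node n2: branches {R2, R4, R9, R13, R15} → V_2 = 0.003412
Node n3: branches {R3, R5, R8, R18, R19} → V_3 = -0.02598
Node n4: branches {R1, R6, R11, R12, R14, R15, R17, R18, R19, Idrv} → V_4 = 0.01579
Node n5: branches {R8, R12, R17, R20} → V_5 = -0.003128
Node n6: branches {R3, R10, Idrv} → V_6 = -0.04389
Node n7: branches {R7, R9, R16} → V_7 = 0.009298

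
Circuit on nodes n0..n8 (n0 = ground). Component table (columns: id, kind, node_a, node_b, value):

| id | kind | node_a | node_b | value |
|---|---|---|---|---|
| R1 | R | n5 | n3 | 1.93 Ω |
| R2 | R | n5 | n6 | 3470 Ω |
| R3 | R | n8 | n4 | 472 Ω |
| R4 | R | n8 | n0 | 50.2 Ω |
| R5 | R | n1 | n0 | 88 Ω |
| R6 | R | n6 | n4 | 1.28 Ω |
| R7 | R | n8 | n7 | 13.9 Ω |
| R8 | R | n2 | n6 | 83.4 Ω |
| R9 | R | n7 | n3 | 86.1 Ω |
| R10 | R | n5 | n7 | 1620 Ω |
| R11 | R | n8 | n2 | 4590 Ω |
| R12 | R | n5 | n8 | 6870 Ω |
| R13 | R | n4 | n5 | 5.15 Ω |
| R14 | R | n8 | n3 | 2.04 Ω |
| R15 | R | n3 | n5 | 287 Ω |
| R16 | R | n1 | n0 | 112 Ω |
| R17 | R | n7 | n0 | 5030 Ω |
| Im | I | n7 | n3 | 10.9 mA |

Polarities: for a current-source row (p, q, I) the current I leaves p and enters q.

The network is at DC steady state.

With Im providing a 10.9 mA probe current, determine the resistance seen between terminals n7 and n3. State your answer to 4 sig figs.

Apply KCL at each of the 8 non-ground nodes and solve the resulting linear system.
Node n1: branches {R5, R16} → V_1 = 0.000
Node n2: branches {R8, R11} → V_2 = 0.01898
Node n3: branches {R1, R9, R14, R15, Im} → V_3 = 0.01978
Node n4: branches {R3, R6, R13} → V_4 = 0.01930
Node n5: branches {R1, R2, R10, R12, R13, R15} → V_5 = 0.01952
Node n6: branches {R2, R6, R8} → V_6 = 0.01930
Node n7: branches {R7, R9, R10, R17, Im} → V_7 = -0.1253
Node n8: branches {R3, R4, R7, R11, R12, R14} → V_8 = 0.001250

R_eq = 13.31 Ω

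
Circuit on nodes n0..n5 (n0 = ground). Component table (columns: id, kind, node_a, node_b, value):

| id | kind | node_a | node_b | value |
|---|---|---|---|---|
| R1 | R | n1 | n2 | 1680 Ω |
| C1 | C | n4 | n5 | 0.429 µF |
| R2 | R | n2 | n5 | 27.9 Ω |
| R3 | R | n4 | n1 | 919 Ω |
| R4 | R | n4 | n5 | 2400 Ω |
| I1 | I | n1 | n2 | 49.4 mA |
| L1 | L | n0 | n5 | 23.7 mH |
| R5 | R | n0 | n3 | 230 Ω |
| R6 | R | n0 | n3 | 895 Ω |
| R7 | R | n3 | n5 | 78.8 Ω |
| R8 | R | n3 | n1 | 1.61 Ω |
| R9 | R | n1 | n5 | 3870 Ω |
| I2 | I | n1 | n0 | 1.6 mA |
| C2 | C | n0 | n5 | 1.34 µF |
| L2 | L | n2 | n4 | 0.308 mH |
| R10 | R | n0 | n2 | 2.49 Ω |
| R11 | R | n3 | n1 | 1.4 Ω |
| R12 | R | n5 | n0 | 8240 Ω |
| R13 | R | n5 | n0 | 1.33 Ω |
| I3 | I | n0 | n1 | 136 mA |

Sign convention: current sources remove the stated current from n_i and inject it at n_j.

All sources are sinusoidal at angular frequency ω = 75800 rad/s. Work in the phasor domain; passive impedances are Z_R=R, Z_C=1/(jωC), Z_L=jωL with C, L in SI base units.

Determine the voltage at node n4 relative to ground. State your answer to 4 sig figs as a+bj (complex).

MNA unknowns: 5 node voltages V₁..V_5
R1: Y=0.0005952+0.000j on G[1,2]
C1: Y=0.000+0.03252j on G[4,5]
R2: Y=0.03584+0.000j on G[2,5]
R3: Y=0.001088+0.000j on G[4,1]
R4: Y=0.0004167+0.000j on G[4,5]
I1: z[1]−=0.0494, z[2]+=0.0494
L1: Y=0.000-0.0005567j on G[0,5]
R5: Y=0.004348+0.000j on G[0,3]
R6: Y=0.001117+0.000j on G[0,3]
R7: Y=0.01269+0.000j on G[3,5]
R8: Y=0.6211+0.000j on G[3,1]
R9: Y=0.0002584+0.000j on G[1,5]
I2: z[1]−=0.0016, z[0]+=0.0016
C2: Y=0.000+0.1016j on G[0,5]
L2: Y=0.000-0.04283j on G[2,4]
R10: Y=0.4016+0.000j on G[0,2]
R11: Y=0.7143+0.000j on G[3,1]
R12: Y=0.0001214+0.000j on G[5,0]
R13: Y=0.7519+0.000j on G[5,0]
I3: z[0]−=0.136, z[1]+=0.136
solve → V1=4.354+0.01720j, V2=0.1520-0.02903j, V3=4.296+0.01703j, V4=0.4544+0.2552j, V5=0.06719+0.006354j

0.4544+0.2552j V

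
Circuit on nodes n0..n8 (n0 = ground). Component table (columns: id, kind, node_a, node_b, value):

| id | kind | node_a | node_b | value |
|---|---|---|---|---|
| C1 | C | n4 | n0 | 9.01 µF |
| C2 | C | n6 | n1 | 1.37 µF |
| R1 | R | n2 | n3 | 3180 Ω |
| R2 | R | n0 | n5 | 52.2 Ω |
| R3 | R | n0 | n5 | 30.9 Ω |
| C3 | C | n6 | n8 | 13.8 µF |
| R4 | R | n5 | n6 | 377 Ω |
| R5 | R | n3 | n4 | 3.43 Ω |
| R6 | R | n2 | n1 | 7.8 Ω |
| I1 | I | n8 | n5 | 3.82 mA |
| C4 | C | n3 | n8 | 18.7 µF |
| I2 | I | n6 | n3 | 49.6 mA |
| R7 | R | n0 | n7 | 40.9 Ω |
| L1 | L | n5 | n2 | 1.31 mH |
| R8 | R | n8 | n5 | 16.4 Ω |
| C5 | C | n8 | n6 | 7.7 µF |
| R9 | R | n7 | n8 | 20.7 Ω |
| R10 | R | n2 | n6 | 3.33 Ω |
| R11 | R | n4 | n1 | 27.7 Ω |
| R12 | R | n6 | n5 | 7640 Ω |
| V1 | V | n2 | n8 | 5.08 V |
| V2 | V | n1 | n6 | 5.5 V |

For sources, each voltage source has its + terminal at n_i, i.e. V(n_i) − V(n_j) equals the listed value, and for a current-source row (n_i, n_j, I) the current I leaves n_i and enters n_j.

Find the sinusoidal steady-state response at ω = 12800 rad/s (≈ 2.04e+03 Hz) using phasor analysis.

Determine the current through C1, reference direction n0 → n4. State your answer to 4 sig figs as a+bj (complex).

0.03686-0.01431j A

MNA unknowns: 8 node voltages V₁..V_8 plus 2 source currents (V1, V2)
C1: Y=0.000+0.1153j on G[4,0]
C2: Y=0.000+0.01754j on G[6,1]
R1: Y=0.0003145+0.000j on G[2,3]
R2: Y=0.01916+0.000j on G[0,5]
R3: Y=0.03236+0.000j on G[0,5]
C3: Y=0.000+0.1766j on G[6,8]
R4: Y=0.002653+0.000j on G[5,6]
R5: Y=0.2915+0.000j on G[3,4]
R6: Y=0.1282+0.000j on G[2,1]
I1: z[8]−=0.00382, z[5]+=0.00382
C4: Y=0.000+0.2394j on G[3,8]
I2: z[6]−=0.0496, z[3]+=0.0496
R7: Y=0.02445+0.000j on G[0,7]
L1: Y=0.000-0.05964j on G[5,2]
R8: Y=0.06098+0.000j on G[8,5]
C5: Y=0.000+0.09856j on G[8,6]
R9: Y=0.04831+0.000j on G[7,8]
R10: Y=0.3003+0.000j on G[2,6]
R11: Y=0.03610+0.000j on G[4,1]
R12: Y=0.0001309+0.000j on G[6,5]
V1: row V2−V8=5.08, i_V1 at 2,8
V2: row V1−V6=5.5, i_V2 at 1,6
solve → V1=6.676+0.4396j, V2=4.306+1.710j, V3=-0.8136+0.3538j, V4=0.1241+0.3196j, V5=0.9592-0.8165j, V6=1.176+0.4396j, V7=-0.5137+1.135j, V8=-0.7738+1.710j
aux → i_V1=-0.7886-0.3451j, i_V2=-0.5403+0.06208j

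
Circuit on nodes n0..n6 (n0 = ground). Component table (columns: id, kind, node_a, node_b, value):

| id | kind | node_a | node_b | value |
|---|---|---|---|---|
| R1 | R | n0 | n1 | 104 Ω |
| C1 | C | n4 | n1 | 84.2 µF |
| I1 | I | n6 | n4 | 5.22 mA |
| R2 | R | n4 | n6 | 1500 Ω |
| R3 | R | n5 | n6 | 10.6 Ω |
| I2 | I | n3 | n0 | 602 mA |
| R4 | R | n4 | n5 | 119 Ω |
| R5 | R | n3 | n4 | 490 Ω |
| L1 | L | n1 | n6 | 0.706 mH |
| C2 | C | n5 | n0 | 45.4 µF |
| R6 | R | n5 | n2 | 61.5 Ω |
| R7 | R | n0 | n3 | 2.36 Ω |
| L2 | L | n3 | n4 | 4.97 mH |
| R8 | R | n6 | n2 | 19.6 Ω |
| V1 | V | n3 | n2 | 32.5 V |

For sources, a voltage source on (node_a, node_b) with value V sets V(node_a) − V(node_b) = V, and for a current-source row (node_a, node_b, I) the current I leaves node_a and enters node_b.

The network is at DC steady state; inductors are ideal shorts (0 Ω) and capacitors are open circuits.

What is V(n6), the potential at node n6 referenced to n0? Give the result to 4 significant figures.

MNA unknowns: 6 node voltages V₁..V_6 plus 3 source currents (L1, L2, V1)
R1: Y=0.009615 on G[0,1]
C1: Y=0.000 on G[4,1]
I1: z[6]−=0.00522, z[4]+=0.00522
R2: Y=0.0006667 on G[4,6]
R3: Y=0.09434 on G[5,6]
I2: z[3]−=0.602, z[0]+=0.602
R4: Y=0.008403 on G[4,5]
R5: Y=0.002041 on G[3,4]
L1: row V1−V6=0, i_L1 at 1,6
C2: Y=0.000 on G[5,0]
R6: Y=0.01626 on G[5,2]
R7: Y=0.4237 on G[0,3]
L2: row V3−V4=0, i_L2 at 3,4
R8: Y=0.05102 on G[6,2]
V1: row V3−V2=32.5, i_V1 at 3,2
solve → V1=-26.48, V2=-33.32, V3=-0.8199, V4=-0.8199, V5=-25.60, V6=-26.48
aux → i_L1=0.2546, i_L2=0.2201, i_V1=-0.4747

-26.48 V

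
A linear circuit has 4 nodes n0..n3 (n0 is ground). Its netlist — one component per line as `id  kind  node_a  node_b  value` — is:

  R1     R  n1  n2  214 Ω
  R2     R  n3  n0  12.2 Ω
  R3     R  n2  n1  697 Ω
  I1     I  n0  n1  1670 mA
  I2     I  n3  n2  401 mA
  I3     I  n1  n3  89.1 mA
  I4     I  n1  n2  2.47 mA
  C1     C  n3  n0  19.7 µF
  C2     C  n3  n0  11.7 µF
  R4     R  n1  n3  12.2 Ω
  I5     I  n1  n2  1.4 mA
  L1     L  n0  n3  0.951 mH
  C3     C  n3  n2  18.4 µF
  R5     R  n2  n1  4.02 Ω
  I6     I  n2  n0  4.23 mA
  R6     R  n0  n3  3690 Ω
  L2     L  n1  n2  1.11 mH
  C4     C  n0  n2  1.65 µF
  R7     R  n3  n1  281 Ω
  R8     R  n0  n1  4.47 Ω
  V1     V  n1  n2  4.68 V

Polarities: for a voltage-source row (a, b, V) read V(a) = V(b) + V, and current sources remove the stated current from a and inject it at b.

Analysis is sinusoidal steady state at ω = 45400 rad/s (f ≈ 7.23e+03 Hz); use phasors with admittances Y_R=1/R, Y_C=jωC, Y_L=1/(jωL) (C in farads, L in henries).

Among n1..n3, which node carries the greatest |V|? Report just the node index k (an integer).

Element admittances at ω=45400 rad/s:
  Y(R1) = 0.004673+0.000j S between n1,n2
  Y(R2) = 0.08197+0.000j S between n3,n0
  Y(R3) = 0.001435+0.000j S between n2,n1
  I1: injects 1.67 A into n1 (from n0)
  I2: injects 0.401 A into n2 (from n3)
  I3: injects 0.0891 A into n3 (from n1)
  I4: injects 0.00247 A into n2 (from n1)
  Y(C1) = 0.000+0.8944j S between n3,n0
  Y(C2) = 0.000+0.5312j S between n3,n0
  Y(R4) = 0.08197+0.000j S between n1,n3
  I5: injects 0.0014 A into n2 (from n1)
  Y(L1) = 0.000-0.02316j S between n0,n3
  Y(C3) = 0.000+0.8354j S between n3,n2
  Y(R5) = 0.2488+0.000j S between n2,n1
  I6: injects 0.00423 A into n0 (from n2)
  Y(R6) = 0.0002710+0.000j S between n0,n3
  Y(L2) = 0.000-0.01984j S between n1,n2
  Y(C4) = 0.000+0.07491j S between n0,n2
  Y(R7) = 0.003559+0.000j S between n3,n1
  Y(R8) = 0.2237+0.000j S between n0,n1
  V1: constraint V(n1)−V(n2) = 4.68
Assemble and solve the 4×4 MNA system:
  V(n1)=5.030-0.7839j  V(n2)=0.3504-0.7839j  V(n3)=0.1260-0.3361j
  i(V1)=-1.161+0.3065j

1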